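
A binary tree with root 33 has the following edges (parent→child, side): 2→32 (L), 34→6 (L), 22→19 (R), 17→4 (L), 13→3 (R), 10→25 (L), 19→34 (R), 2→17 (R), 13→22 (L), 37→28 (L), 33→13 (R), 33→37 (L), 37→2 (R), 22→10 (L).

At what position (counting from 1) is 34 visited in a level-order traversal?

Level-order visits nodes level by level from the root, left to right within each level.
Level 0: 33
Level 1: 37, 13
Level 2: 28, 2, 22, 3
Level 3: 32, 17, 10, 19
Level 4: 4, 25, 34
Level 5: 6
Full level-order sequence: 33, 37, 13, 28, 2, 22, 3, 32, 17, 10, 19, 4, 25, 34, 6.

14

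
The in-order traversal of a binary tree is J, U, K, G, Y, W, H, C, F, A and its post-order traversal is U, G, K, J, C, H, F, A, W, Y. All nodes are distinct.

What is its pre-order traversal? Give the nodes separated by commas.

Y, J, K, U, G, W, A, F, H, C

The last element of post-order is the root; it splits in-order into left and right subtrees.
Root Y: left subtree has 4 nodes {J, U, K, G}, right has 5 {W, H, C, F, A}.
  Root J: left subtree has 0 nodes { }, right has 3 {U, K, G}.
    Root K: left subtree has 1 node {U}, right has 1 {G}.
  Root W: left subtree has 0 nodes { }, right has 4 {H, C, F, A}.
    Root A: left subtree has 3 nodes {H, C, F}, right has 0 { }.
      Root F: left subtree has 2 nodes {H, C}, right has 0 { }.
        Root H: left subtree has 0 nodes { }, right has 1 {C}.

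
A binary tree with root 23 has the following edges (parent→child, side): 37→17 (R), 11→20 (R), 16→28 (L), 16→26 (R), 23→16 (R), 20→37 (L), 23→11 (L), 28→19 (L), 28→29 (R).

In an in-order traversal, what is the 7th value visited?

In-order visits the left subtree, then the node, then the right subtree.
At 23: go left to 11.
  At 11: no left child.
  Visit 11.
  At 11: go right to 20.
    At 20: go left to 37.
      At 37: no left child.
      Visit 37.
      At 37: go right to 17.
        17 is a leaf — visit 17.
    Visit 20.
    At 20: no right child.
Visit 23.
At 23: go right to 16.
  At 16: go left to 28.
    At 28: go left to 19.
      19 is a leaf — visit 19.
    Visit 28.
    At 28: go right to 29.
      29 is a leaf — visit 29.
  Visit 16.
  At 16: go right to 26.
    26 is a leaf — visit 26.
Full in-order sequence: 11, 37, 17, 20, 23, 19, 28, 29, 16, 26.

28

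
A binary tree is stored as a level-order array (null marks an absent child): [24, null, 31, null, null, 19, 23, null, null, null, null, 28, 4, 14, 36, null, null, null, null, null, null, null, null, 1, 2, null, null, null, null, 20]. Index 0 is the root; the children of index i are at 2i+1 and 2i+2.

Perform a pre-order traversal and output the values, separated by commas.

Pre-order visits the node, then its left subtree, then its right subtree.
Visit 24.
At 24: no left child.
At 24: go right to 31.
  Visit 31.
  At 31: go left to 19.
    Visit 19.
    At 19: go left to 28.
      Visit 28.
      At 28: go left to 1.
        1 is a leaf — visit 1.
      At 28: go right to 2.
        2 is a leaf — visit 2.
    At 19: go right to 4.
      4 is a leaf — visit 4.
  At 31: go right to 23.
    Visit 23.
    At 23: go left to 14.
      14 is a leaf — visit 14.
    At 23: go right to 36.
      Visit 36.
      At 36: go left to 20.
        20 is a leaf — visit 20.
      At 36: no right child.

24, 31, 19, 28, 1, 2, 4, 23, 14, 36, 20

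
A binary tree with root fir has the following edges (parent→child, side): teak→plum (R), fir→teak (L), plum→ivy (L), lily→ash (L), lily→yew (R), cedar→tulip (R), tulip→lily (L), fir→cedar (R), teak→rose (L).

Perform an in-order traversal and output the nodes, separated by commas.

In-order visits the left subtree, then the node, then the right subtree.
At fir: go left to teak.
  At teak: go left to rose.
    rose is a leaf — visit rose.
  Visit teak.
  At teak: go right to plum.
    At plum: go left to ivy.
      ivy is a leaf — visit ivy.
    Visit plum.
    At plum: no right child.
Visit fir.
At fir: go right to cedar.
  At cedar: no left child.
  Visit cedar.
  At cedar: go right to tulip.
    At tulip: go left to lily.
      At lily: go left to ash.
        ash is a leaf — visit ash.
      Visit lily.
      At lily: go right to yew.
        yew is a leaf — visit yew.
    Visit tulip.
    At tulip: no right child.

rose, teak, ivy, plum, fir, cedar, ash, lily, yew, tulip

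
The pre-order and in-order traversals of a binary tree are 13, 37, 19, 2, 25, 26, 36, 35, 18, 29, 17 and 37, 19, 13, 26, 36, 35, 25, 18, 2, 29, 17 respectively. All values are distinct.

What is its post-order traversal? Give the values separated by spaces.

The first element of pre-order is the root; it splits in-order into left and right subtrees.
Root 13: left subtree has 2 nodes {37, 19}, right has 8 {26, 36, 35, 25, 18, 2, 29, 17}.
  Root 37: left subtree has 0 nodes { }, right has 1 {19}.
  Root 2: left subtree has 5 nodes {26, 36, 35, 25, 18}, right has 2 {29, 17}.
    Root 25: left subtree has 3 nodes {26, 36, 35}, right has 1 {18}.
      Root 26: left subtree has 0 nodes { }, right has 2 {36, 35}.
        Root 36: left subtree has 0 nodes { }, right has 1 {35}.
    Root 29: left subtree has 0 nodes { }, right has 1 {17}.

19 37 35 36 26 18 25 17 29 2 13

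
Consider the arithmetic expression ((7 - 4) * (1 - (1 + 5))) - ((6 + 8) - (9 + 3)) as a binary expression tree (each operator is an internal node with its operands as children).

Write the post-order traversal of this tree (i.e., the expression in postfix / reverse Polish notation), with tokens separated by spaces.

Post-order on an expression tree gives postfix notation: for each operator, emit left operand, right operand, then the operator.

7 4 - 1 1 5 + - * 6 8 + 9 3 + - -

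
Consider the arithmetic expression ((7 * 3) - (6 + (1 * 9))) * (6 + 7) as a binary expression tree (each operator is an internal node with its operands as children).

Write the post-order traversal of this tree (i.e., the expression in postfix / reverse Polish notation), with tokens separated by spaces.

Post-order on an expression tree gives postfix notation: for each operator, emit left operand, right operand, then the operator.

7 3 * 6 1 9 * + - 6 7 + *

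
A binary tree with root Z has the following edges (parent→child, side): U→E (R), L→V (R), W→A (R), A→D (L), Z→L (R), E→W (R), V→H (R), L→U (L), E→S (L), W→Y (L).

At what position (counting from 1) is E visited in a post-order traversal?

Post-order visits the left subtree, then the right subtree, then the node.
At Z: no left child.
At Z: go right to L.
  At L: go left to U.
    At U: no left child.
    At U: go right to E.
      At E: go left to S.
        S is a leaf — visit S.
      At E: go right to W.
        At W: go left to Y.
          Y is a leaf — visit Y.
        At W: go right to A.
          At A: go left to D.
            D is a leaf — visit D.
          At A: no right child.
          Visit A.
        Visit W.
      Visit E.
    Visit U.
  At L: go right to V.
    At V: no left child.
    At V: go right to H.
      H is a leaf — visit H.
    Visit V.
  Visit L.
Visit Z.
Full post-order sequence: S, Y, D, A, W, E, U, H, V, L, Z.

6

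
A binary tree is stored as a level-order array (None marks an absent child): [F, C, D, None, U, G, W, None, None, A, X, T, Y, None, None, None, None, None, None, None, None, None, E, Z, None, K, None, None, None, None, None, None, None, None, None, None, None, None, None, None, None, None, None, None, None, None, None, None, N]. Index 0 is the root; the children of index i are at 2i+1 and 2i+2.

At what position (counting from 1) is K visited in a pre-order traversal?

Pre-order visits the node, then its left subtree, then its right subtree.
Visit F.
At F: go left to C.
  Visit C.
  At C: no left child.
  At C: go right to U.
    Visit U.
    At U: go left to A.
      A is a leaf — visit A.
    At U: go right to X.
      Visit X.
      At X: no left child.
      At X: go right to E.
        E is a leaf — visit E.
At F: go right to D.
  Visit D.
  At D: go left to G.
    Visit G.
    At G: go left to T.
      Visit T.
      At T: go left to Z.
        Visit Z.
        At Z: no left child.
        At Z: go right to N.
          N is a leaf — visit N.
      At T: no right child.
    At G: go right to Y.
      Visit Y.
      At Y: go left to K.
        K is a leaf — visit K.
      At Y: no right child.
  At D: go right to W.
    W is a leaf — visit W.
Full pre-order sequence: F, C, U, A, X, E, D, G, T, Z, N, Y, K, W.

13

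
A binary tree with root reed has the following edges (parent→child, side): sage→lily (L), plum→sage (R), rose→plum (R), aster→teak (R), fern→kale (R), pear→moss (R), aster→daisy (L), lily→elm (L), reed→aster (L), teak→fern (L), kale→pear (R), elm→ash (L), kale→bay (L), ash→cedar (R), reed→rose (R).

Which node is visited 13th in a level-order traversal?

Level-order visits nodes level by level from the root, left to right within each level.
Level 0: reed
Level 1: aster, rose
Level 2: daisy, teak, plum
Level 3: fern, sage
Level 4: kale, lily
Level 5: bay, pear, elm
Level 6: moss, ash
Level 7: cedar
Full level-order sequence: reed, aster, rose, daisy, teak, plum, fern, sage, kale, lily, bay, pear, elm, moss, ash, cedar.

elm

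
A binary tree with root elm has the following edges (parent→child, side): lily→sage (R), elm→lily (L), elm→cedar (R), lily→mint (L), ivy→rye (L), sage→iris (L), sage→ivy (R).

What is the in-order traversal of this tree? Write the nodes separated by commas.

In-order visits the left subtree, then the node, then the right subtree.
At elm: go left to lily.
  At lily: go left to mint.
    mint is a leaf — visit mint.
  Visit lily.
  At lily: go right to sage.
    At sage: go left to iris.
      iris is a leaf — visit iris.
    Visit sage.
    At sage: go right to ivy.
      At ivy: go left to rye.
        rye is a leaf — visit rye.
      Visit ivy.
      At ivy: no right child.
Visit elm.
At elm: go right to cedar.
  cedar is a leaf — visit cedar.

mint, lily, iris, sage, rye, ivy, elm, cedar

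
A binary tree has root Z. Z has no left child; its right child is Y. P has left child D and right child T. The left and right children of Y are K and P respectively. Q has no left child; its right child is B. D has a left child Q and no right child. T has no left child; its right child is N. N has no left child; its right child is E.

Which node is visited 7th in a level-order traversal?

Q

Level-order visits nodes level by level from the root, left to right within each level.
Level 0: Z
Level 1: Y
Level 2: K, P
Level 3: D, T
Level 4: Q, N
Level 5: B, E
Full level-order sequence: Z, Y, K, P, D, T, Q, N, B, E.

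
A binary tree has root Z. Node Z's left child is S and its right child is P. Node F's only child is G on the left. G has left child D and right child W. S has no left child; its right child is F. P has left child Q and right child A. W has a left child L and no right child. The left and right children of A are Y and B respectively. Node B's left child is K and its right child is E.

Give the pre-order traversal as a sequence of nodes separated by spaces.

Pre-order visits the node, then its left subtree, then its right subtree.
Visit Z.
At Z: go left to S.
  Visit S.
  At S: no left child.
  At S: go right to F.
    Visit F.
    At F: go left to G.
      Visit G.
      At G: go left to D.
        D is a leaf — visit D.
      At G: go right to W.
        Visit W.
        At W: go left to L.
          L is a leaf — visit L.
        At W: no right child.
    At F: no right child.
At Z: go right to P.
  Visit P.
  At P: go left to Q.
    Q is a leaf — visit Q.
  At P: go right to A.
    Visit A.
    At A: go left to Y.
      Y is a leaf — visit Y.
    At A: go right to B.
      Visit B.
      At B: go left to K.
        K is a leaf — visit K.
      At B: go right to E.
        E is a leaf — visit E.

Z S F G D W L P Q A Y B K E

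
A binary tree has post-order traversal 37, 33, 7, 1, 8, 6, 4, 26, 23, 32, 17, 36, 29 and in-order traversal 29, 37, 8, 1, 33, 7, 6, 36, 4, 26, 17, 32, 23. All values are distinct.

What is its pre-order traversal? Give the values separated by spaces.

29 36 6 8 37 1 7 33 17 26 4 32 23

The last element of post-order is the root; it splits in-order into left and right subtrees.
Root 29: left subtree has 0 nodes { }, right has 12 {37, 8, 1, 33, 7, 6, 36, 4, 26, 17, 32, 23}.
  Root 36: left subtree has 6 nodes {37, 8, 1, 33, 7, 6}, right has 5 {4, 26, 17, 32, 23}.
    Root 6: left subtree has 5 nodes {37, 8, 1, 33, 7}, right has 0 { }.
      Root 8: left subtree has 1 node {37}, right has 3 {1, 33, 7}.
        Root 1: left subtree has 0 nodes { }, right has 2 {33, 7}.
          Root 7: left subtree has 1 node {33}, right has 0 { }.
    Root 17: left subtree has 2 nodes {4, 26}, right has 2 {32, 23}.
      Root 26: left subtree has 1 node {4}, right has 0 { }.
      Root 32: left subtree has 0 nodes { }, right has 1 {23}.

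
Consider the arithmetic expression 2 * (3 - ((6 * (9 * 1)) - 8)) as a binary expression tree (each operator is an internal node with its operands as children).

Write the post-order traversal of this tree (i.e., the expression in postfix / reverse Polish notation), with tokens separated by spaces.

2 3 6 9 1 * * 8 - - *

Post-order on an expression tree gives postfix notation: for each operator, emit left operand, right operand, then the operator.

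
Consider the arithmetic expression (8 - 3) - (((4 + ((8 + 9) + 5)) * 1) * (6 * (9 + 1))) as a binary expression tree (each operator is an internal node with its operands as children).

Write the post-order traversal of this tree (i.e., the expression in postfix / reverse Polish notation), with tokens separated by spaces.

8 3 - 4 8 9 + 5 + + 1 * 6 9 1 + * * -

Post-order on an expression tree gives postfix notation: for each operator, emit left operand, right operand, then the operator.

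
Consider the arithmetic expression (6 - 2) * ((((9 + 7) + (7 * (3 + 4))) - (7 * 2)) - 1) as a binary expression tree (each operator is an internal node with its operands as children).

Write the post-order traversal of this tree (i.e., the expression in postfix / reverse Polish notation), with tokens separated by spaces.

Post-order on an expression tree gives postfix notation: for each operator, emit left operand, right operand, then the operator.

6 2 - 9 7 + 7 3 4 + * + 7 2 * - 1 - *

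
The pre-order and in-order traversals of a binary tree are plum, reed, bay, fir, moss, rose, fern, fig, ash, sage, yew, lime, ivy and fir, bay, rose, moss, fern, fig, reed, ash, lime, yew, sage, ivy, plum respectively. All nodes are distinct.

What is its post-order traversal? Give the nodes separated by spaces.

The first element of pre-order is the root; it splits in-order into left and right subtrees.
Root plum: left subtree has 12 nodes {fir, bay, rose, moss, fern, fig, reed, ash, lime, yew, sage, ivy}, right has 0 { }.
  Root reed: left subtree has 6 nodes {fir, bay, rose, moss, fern, fig}, right has 5 {ash, lime, yew, sage, ivy}.
    Root bay: left subtree has 1 node {fir}, right has 4 {rose, moss, fern, fig}.
      Root moss: left subtree has 1 node {rose}, right has 2 {fern, fig}.
        Root fern: left subtree has 0 nodes { }, right has 1 {fig}.
    Root ash: left subtree has 0 nodes { }, right has 4 {lime, yew, sage, ivy}.
      Root sage: left subtree has 2 nodes {lime, yew}, right has 1 {ivy}.
        Root yew: left subtree has 1 node {lime}, right has 0 { }.

fir rose fig fern moss bay lime yew ivy sage ash reed plum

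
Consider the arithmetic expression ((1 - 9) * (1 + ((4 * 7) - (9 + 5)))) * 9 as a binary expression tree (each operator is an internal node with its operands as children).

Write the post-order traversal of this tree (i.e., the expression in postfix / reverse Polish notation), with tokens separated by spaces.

Post-order on an expression tree gives postfix notation: for each operator, emit left operand, right operand, then the operator.

1 9 - 1 4 7 * 9 5 + - + * 9 *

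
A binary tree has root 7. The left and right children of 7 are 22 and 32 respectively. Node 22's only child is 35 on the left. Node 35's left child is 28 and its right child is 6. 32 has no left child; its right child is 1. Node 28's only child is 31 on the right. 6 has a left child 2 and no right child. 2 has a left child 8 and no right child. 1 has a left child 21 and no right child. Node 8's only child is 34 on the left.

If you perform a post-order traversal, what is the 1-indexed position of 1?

Post-order visits the left subtree, then the right subtree, then the node.
At 7: go left to 22.
  At 22: go left to 35.
    At 35: go left to 28.
      At 28: no left child.
      At 28: go right to 31.
        31 is a leaf — visit 31.
      Visit 28.
    At 35: go right to 6.
      At 6: go left to 2.
        At 2: go left to 8.
          At 8: go left to 34.
            34 is a leaf — visit 34.
          At 8: no right child.
          Visit 8.
        At 2: no right child.
        Visit 2.
      At 6: no right child.
      Visit 6.
    Visit 35.
  At 22: no right child.
  Visit 22.
At 7: go right to 32.
  At 32: no left child.
  At 32: go right to 1.
    At 1: go left to 21.
      21 is a leaf — visit 21.
    At 1: no right child.
    Visit 1.
  Visit 32.
Visit 7.
Full post-order sequence: 31, 28, 34, 8, 2, 6, 35, 22, 21, 1, 32, 7.

10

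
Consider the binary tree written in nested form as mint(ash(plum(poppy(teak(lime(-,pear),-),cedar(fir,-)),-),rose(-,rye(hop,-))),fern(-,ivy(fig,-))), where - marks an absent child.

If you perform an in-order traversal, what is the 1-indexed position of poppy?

In-order visits the left subtree, then the node, then the right subtree.
At mint: go left to ash.
  At ash: go left to plum.
    At plum: go left to poppy.
      At poppy: go left to teak.
        At teak: go left to lime.
          At lime: no left child.
          Visit lime.
          At lime: go right to pear.
            pear is a leaf — visit pear.
        Visit teak.
        At teak: no right child.
      Visit poppy.
      At poppy: go right to cedar.
        At cedar: go left to fir.
          fir is a leaf — visit fir.
        Visit cedar.
        At cedar: no right child.
    Visit plum.
    At plum: no right child.
  Visit ash.
  At ash: go right to rose.
    At rose: no left child.
    Visit rose.
    At rose: go right to rye.
      At rye: go left to hop.
        hop is a leaf — visit hop.
      Visit rye.
      At rye: no right child.
Visit mint.
At mint: go right to fern.
  At fern: no left child.
  Visit fern.
  At fern: go right to ivy.
    At ivy: go left to fig.
      fig is a leaf — visit fig.
    Visit ivy.
    At ivy: no right child.
Full in-order sequence: lime, pear, teak, poppy, fir, cedar, plum, ash, rose, hop, rye, mint, fern, fig, ivy.

4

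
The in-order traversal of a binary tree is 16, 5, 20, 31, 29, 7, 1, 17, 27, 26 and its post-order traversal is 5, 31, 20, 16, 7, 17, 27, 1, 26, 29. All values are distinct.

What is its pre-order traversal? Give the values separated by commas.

The last element of post-order is the root; it splits in-order into left and right subtrees.
Root 29: left subtree has 4 nodes {16, 5, 20, 31}, right has 5 {7, 1, 17, 27, 26}.
  Root 16: left subtree has 0 nodes { }, right has 3 {5, 20, 31}.
    Root 20: left subtree has 1 node {5}, right has 1 {31}.
  Root 26: left subtree has 4 nodes {7, 1, 17, 27}, right has 0 { }.
    Root 1: left subtree has 1 node {7}, right has 2 {17, 27}.
      Root 27: left subtree has 1 node {17}, right has 0 { }.

29, 16, 20, 5, 31, 26, 1, 7, 27, 17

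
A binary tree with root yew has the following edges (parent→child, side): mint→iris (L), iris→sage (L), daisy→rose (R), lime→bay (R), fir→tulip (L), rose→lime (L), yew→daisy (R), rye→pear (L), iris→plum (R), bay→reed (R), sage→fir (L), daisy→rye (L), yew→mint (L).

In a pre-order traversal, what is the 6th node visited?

Pre-order visits the node, then its left subtree, then its right subtree.
Visit yew.
At yew: go left to mint.
  Visit mint.
  At mint: go left to iris.
    Visit iris.
    At iris: go left to sage.
      Visit sage.
      At sage: go left to fir.
        Visit fir.
        At fir: go left to tulip.
          tulip is a leaf — visit tulip.
        At fir: no right child.
      At sage: no right child.
    At iris: go right to plum.
      plum is a leaf — visit plum.
  At mint: no right child.
At yew: go right to daisy.
  Visit daisy.
  At daisy: go left to rye.
    Visit rye.
    At rye: go left to pear.
      pear is a leaf — visit pear.
    At rye: no right child.
  At daisy: go right to rose.
    Visit rose.
    At rose: go left to lime.
      Visit lime.
      At lime: no left child.
      At lime: go right to bay.
        Visit bay.
        At bay: no left child.
        At bay: go right to reed.
          reed is a leaf — visit reed.
    At rose: no right child.
Full pre-order sequence: yew, mint, iris, sage, fir, tulip, plum, daisy, rye, pear, rose, lime, bay, reed.

tulip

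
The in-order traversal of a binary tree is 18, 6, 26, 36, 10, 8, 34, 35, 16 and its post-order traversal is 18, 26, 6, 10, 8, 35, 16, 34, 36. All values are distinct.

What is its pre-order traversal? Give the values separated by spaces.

36 6 18 26 34 8 10 16 35

The last element of post-order is the root; it splits in-order into left and right subtrees.
Root 36: left subtree has 3 nodes {18, 6, 26}, right has 5 {10, 8, 34, 35, 16}.
  Root 6: left subtree has 1 node {18}, right has 1 {26}.
  Root 34: left subtree has 2 nodes {10, 8}, right has 2 {35, 16}.
    Root 8: left subtree has 1 node {10}, right has 0 { }.
    Root 16: left subtree has 1 node {35}, right has 0 { }.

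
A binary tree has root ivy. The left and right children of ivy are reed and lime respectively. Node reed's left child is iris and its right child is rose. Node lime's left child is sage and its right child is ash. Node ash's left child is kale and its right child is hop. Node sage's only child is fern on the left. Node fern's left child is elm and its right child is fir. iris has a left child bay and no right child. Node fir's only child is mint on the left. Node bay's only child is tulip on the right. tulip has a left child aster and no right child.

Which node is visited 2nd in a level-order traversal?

Level-order visits nodes level by level from the root, left to right within each level.
Level 0: ivy
Level 1: reed, lime
Level 2: iris, rose, sage, ash
Level 3: bay, fern, kale, hop
Level 4: tulip, elm, fir
Level 5: aster, mint
Full level-order sequence: ivy, reed, lime, iris, rose, sage, ash, bay, fern, kale, hop, tulip, elm, fir, aster, mint.

reed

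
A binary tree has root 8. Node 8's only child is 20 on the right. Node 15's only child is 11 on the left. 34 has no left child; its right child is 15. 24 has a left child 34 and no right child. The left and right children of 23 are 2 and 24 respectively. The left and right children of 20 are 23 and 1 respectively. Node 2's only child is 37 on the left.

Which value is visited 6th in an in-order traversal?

11

In-order visits the left subtree, then the node, then the right subtree.
At 8: no left child.
Visit 8.
At 8: go right to 20.
  At 20: go left to 23.
    At 23: go left to 2.
      At 2: go left to 37.
        37 is a leaf — visit 37.
      Visit 2.
      At 2: no right child.
    Visit 23.
    At 23: go right to 24.
      At 24: go left to 34.
        At 34: no left child.
        Visit 34.
        At 34: go right to 15.
          At 15: go left to 11.
            11 is a leaf — visit 11.
          Visit 15.
          At 15: no right child.
      Visit 24.
      At 24: no right child.
  Visit 20.
  At 20: go right to 1.
    1 is a leaf — visit 1.
Full in-order sequence: 8, 37, 2, 23, 34, 11, 15, 24, 20, 1.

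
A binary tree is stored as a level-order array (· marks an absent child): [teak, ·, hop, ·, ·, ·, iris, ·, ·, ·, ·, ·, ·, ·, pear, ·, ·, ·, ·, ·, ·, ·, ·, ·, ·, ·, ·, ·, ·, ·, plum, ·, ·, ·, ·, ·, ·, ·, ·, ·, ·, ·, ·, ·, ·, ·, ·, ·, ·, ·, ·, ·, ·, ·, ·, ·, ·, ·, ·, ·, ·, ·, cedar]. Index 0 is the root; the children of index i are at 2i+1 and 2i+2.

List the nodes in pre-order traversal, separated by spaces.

teak hop iris pear plum cedar

Pre-order visits the node, then its left subtree, then its right subtree.
Visit teak.
At teak: no left child.
At teak: go right to hop.
  Visit hop.
  At hop: no left child.
  At hop: go right to iris.
    Visit iris.
    At iris: no left child.
    At iris: go right to pear.
      Visit pear.
      At pear: no left child.
      At pear: go right to plum.
        Visit plum.
        At plum: no left child.
        At plum: go right to cedar.
          cedar is a leaf — visit cedar.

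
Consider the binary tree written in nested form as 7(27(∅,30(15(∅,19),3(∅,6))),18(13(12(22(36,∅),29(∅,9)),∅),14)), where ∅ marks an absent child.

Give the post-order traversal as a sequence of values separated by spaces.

19 15 6 3 30 27 36 22 9 29 12 13 14 18 7

Post-order visits the left subtree, then the right subtree, then the node.
At 7: go left to 27.
  At 27: no left child.
  At 27: go right to 30.
    At 30: go left to 15.
      At 15: no left child.
      At 15: go right to 19.
        19 is a leaf — visit 19.
      Visit 15.
    At 30: go right to 3.
      At 3: no left child.
      At 3: go right to 6.
        6 is a leaf — visit 6.
      Visit 3.
    Visit 30.
  Visit 27.
At 7: go right to 18.
  At 18: go left to 13.
    At 13: go left to 12.
      At 12: go left to 22.
        At 22: go left to 36.
          36 is a leaf — visit 36.
        At 22: no right child.
        Visit 22.
      At 12: go right to 29.
        At 29: no left child.
        At 29: go right to 9.
          9 is a leaf — visit 9.
        Visit 29.
      Visit 12.
    At 13: no right child.
    Visit 13.
  At 18: go right to 14.
    14 is a leaf — visit 14.
  Visit 18.
Visit 7.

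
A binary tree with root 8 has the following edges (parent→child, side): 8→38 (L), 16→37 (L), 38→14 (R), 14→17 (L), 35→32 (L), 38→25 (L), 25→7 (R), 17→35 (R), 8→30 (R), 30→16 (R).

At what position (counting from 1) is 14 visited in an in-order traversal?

7

In-order visits the left subtree, then the node, then the right subtree.
At 8: go left to 38.
  At 38: go left to 25.
    At 25: no left child.
    Visit 25.
    At 25: go right to 7.
      7 is a leaf — visit 7.
  Visit 38.
  At 38: go right to 14.
    At 14: go left to 17.
      At 17: no left child.
      Visit 17.
      At 17: go right to 35.
        At 35: go left to 32.
          32 is a leaf — visit 32.
        Visit 35.
        At 35: no right child.
    Visit 14.
    At 14: no right child.
Visit 8.
At 8: go right to 30.
  At 30: no left child.
  Visit 30.
  At 30: go right to 16.
    At 16: go left to 37.
      37 is a leaf — visit 37.
    Visit 16.
    At 16: no right child.
Full in-order sequence: 25, 7, 38, 17, 32, 35, 14, 8, 30, 37, 16.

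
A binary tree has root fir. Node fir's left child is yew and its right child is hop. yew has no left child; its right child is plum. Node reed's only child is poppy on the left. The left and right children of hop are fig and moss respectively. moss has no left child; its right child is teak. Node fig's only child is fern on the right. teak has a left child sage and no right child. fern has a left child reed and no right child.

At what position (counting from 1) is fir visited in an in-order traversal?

3

In-order visits the left subtree, then the node, then the right subtree.
At fir: go left to yew.
  At yew: no left child.
  Visit yew.
  At yew: go right to plum.
    plum is a leaf — visit plum.
Visit fir.
At fir: go right to hop.
  At hop: go left to fig.
    At fig: no left child.
    Visit fig.
    At fig: go right to fern.
      At fern: go left to reed.
        At reed: go left to poppy.
          poppy is a leaf — visit poppy.
        Visit reed.
        At reed: no right child.
      Visit fern.
      At fern: no right child.
  Visit hop.
  At hop: go right to moss.
    At moss: no left child.
    Visit moss.
    At moss: go right to teak.
      At teak: go left to sage.
        sage is a leaf — visit sage.
      Visit teak.
      At teak: no right child.
Full in-order sequence: yew, plum, fir, fig, poppy, reed, fern, hop, moss, sage, teak.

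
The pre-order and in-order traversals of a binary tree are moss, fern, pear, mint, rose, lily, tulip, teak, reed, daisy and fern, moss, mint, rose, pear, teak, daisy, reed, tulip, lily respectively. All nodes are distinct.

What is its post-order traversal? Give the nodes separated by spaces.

The first element of pre-order is the root; it splits in-order into left and right subtrees.
Root moss: left subtree has 1 node {fern}, right has 8 {mint, rose, pear, teak, daisy, reed, tulip, lily}.
  Root pear: left subtree has 2 nodes {mint, rose}, right has 5 {teak, daisy, reed, tulip, lily}.
    Root mint: left subtree has 0 nodes { }, right has 1 {rose}.
    Root lily: left subtree has 4 nodes {teak, daisy, reed, tulip}, right has 0 { }.
      Root tulip: left subtree has 3 nodes {teak, daisy, reed}, right has 0 { }.
        Root teak: left subtree has 0 nodes { }, right has 2 {daisy, reed}.
          Root reed: left subtree has 1 node {daisy}, right has 0 { }.

fern rose mint daisy reed teak tulip lily pear moss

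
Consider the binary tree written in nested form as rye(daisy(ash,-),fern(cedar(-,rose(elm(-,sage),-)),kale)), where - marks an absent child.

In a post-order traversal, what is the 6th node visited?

cedar

Post-order visits the left subtree, then the right subtree, then the node.
At rye: go left to daisy.
  At daisy: go left to ash.
    ash is a leaf — visit ash.
  At daisy: no right child.
  Visit daisy.
At rye: go right to fern.
  At fern: go left to cedar.
    At cedar: no left child.
    At cedar: go right to rose.
      At rose: go left to elm.
        At elm: no left child.
        At elm: go right to sage.
          sage is a leaf — visit sage.
        Visit elm.
      At rose: no right child.
      Visit rose.
    Visit cedar.
  At fern: go right to kale.
    kale is a leaf — visit kale.
  Visit fern.
Visit rye.
Full post-order sequence: ash, daisy, sage, elm, rose, cedar, kale, fern, rye.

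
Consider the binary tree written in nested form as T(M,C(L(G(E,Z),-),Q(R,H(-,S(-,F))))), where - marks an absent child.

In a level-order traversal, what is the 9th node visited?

E

Level-order visits nodes level by level from the root, left to right within each level.
Level 0: T
Level 1: M, C
Level 2: L, Q
Level 3: G, R, H
Level 4: E, Z, S
Level 5: F
Full level-order sequence: T, M, C, L, Q, G, R, H, E, Z, S, F.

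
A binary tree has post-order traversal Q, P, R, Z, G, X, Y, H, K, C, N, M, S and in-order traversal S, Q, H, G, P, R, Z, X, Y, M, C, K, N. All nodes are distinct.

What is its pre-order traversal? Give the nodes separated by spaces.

The last element of post-order is the root; it splits in-order into left and right subtrees.
Root S: left subtree has 0 nodes { }, right has 12 {Q, H, G, P, R, Z, X, Y, M, C, K, N}.
  Root M: left subtree has 8 nodes {Q, H, G, P, R, Z, X, Y}, right has 3 {C, K, N}.
    Root H: left subtree has 1 node {Q}, right has 6 {G, P, R, Z, X, Y}.
      Root Y: left subtree has 5 nodes {G, P, R, Z, X}, right has 0 { }.
        Root X: left subtree has 4 nodes {G, P, R, Z}, right has 0 { }.
          Root G: left subtree has 0 nodes { }, right has 3 {P, R, Z}.
            Root Z: left subtree has 2 nodes {P, R}, right has 0 { }.
              Root R: left subtree has 1 node {P}, right has 0 { }.
    Root N: left subtree has 2 nodes {C, K}, right has 0 { }.
      Root C: left subtree has 0 nodes { }, right has 1 {K}.

S M H Q Y X G Z R P N C K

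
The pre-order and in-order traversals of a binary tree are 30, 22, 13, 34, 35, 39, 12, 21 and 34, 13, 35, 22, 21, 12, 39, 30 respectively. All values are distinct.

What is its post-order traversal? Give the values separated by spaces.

The first element of pre-order is the root; it splits in-order into left and right subtrees.
Root 30: left subtree has 7 nodes {34, 13, 35, 22, 21, 12, 39}, right has 0 { }.
  Root 22: left subtree has 3 nodes {34, 13, 35}, right has 3 {21, 12, 39}.
    Root 13: left subtree has 1 node {34}, right has 1 {35}.
    Root 39: left subtree has 2 nodes {21, 12}, right has 0 { }.
      Root 12: left subtree has 1 node {21}, right has 0 { }.

34 35 13 21 12 39 22 30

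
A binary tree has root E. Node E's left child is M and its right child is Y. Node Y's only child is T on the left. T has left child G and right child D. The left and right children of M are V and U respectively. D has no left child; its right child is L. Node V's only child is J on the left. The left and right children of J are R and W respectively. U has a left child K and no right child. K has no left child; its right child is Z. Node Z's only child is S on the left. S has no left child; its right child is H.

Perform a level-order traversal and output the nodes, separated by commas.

E, M, Y, V, U, T, J, K, G, D, R, W, Z, L, S, H

Level-order visits nodes level by level from the root, left to right within each level.
Level 0: E
Level 1: M, Y
Level 2: V, U, T
Level 3: J, K, G, D
Level 4: R, W, Z, L
Level 5: S
Level 6: H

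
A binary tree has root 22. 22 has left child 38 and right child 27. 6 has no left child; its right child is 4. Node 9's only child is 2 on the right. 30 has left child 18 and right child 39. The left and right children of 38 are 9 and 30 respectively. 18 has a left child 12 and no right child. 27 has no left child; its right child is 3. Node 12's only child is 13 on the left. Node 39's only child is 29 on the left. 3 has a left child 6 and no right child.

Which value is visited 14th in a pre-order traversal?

4

Pre-order visits the node, then its left subtree, then its right subtree.
Visit 22.
At 22: go left to 38.
  Visit 38.
  At 38: go left to 9.
    Visit 9.
    At 9: no left child.
    At 9: go right to 2.
      2 is a leaf — visit 2.
  At 38: go right to 30.
    Visit 30.
    At 30: go left to 18.
      Visit 18.
      At 18: go left to 12.
        Visit 12.
        At 12: go left to 13.
          13 is a leaf — visit 13.
        At 12: no right child.
      At 18: no right child.
    At 30: go right to 39.
      Visit 39.
      At 39: go left to 29.
        29 is a leaf — visit 29.
      At 39: no right child.
At 22: go right to 27.
  Visit 27.
  At 27: no left child.
  At 27: go right to 3.
    Visit 3.
    At 3: go left to 6.
      Visit 6.
      At 6: no left child.
      At 6: go right to 4.
        4 is a leaf — visit 4.
    At 3: no right child.
Full pre-order sequence: 22, 38, 9, 2, 30, 18, 12, 13, 39, 29, 27, 3, 6, 4.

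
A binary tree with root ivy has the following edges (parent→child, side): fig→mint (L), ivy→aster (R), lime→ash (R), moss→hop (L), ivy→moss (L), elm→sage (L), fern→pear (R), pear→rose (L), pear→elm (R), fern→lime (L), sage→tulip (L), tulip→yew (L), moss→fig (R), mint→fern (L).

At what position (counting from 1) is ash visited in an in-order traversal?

In-order visits the left subtree, then the node, then the right subtree.
At ivy: go left to moss.
  At moss: go left to hop.
    hop is a leaf — visit hop.
  Visit moss.
  At moss: go right to fig.
    At fig: go left to mint.
      At mint: go left to fern.
        At fern: go left to lime.
          At lime: no left child.
          Visit lime.
          At lime: go right to ash.
            ash is a leaf — visit ash.
        Visit fern.
        At fern: go right to pear.
          At pear: go left to rose.
            rose is a leaf — visit rose.
          Visit pear.
          At pear: go right to elm.
            At elm: go left to sage.
              At sage: go left to tulip.
                At tulip: go left to yew.
                  yew is a leaf — visit yew.
                Visit tulip.
                At tulip: no right child.
              Visit sage.
              At sage: no right child.
            Visit elm.
            At elm: no right child.
      Visit mint.
      At mint: no right child.
    Visit fig.
    At fig: no right child.
Visit ivy.
At ivy: go right to aster.
  aster is a leaf — visit aster.
Full in-order sequence: hop, moss, lime, ash, fern, rose, pear, yew, tulip, sage, elm, mint, fig, ivy, aster.

4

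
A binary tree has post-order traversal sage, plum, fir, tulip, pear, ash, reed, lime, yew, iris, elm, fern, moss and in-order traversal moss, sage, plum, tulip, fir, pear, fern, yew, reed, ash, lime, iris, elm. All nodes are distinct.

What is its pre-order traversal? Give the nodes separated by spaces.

moss fern pear tulip plum sage fir elm iris yew lime reed ash

The last element of post-order is the root; it splits in-order into left and right subtrees.
Root moss: left subtree has 0 nodes { }, right has 12 {sage, plum, tulip, fir, pear, fern, yew, reed, ash, lime, iris, elm}.
  Root fern: left subtree has 5 nodes {sage, plum, tulip, fir, pear}, right has 6 {yew, reed, ash, lime, iris, elm}.
    Root pear: left subtree has 4 nodes {sage, plum, tulip, fir}, right has 0 { }.
      Root tulip: left subtree has 2 nodes {sage, plum}, right has 1 {fir}.
        Root plum: left subtree has 1 node {sage}, right has 0 { }.
    Root elm: left subtree has 5 nodes {yew, reed, ash, lime, iris}, right has 0 { }.
      Root iris: left subtree has 4 nodes {yew, reed, ash, lime}, right has 0 { }.
        Root yew: left subtree has 0 nodes { }, right has 3 {reed, ash, lime}.
          Root lime: left subtree has 2 nodes {reed, ash}, right has 0 { }.
            Root reed: left subtree has 0 nodes { }, right has 1 {ash}.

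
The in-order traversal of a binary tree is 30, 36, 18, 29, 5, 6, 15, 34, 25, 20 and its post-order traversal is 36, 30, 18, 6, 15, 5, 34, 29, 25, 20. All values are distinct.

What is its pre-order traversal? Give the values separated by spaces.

The last element of post-order is the root; it splits in-order into left and right subtrees.
Root 20: left subtree has 9 nodes {30, 36, 18, 29, 5, 6, 15, 34, 25}, right has 0 { }.
  Root 25: left subtree has 8 nodes {30, 36, 18, 29, 5, 6, 15, 34}, right has 0 { }.
    Root 29: left subtree has 3 nodes {30, 36, 18}, right has 4 {5, 6, 15, 34}.
      Root 18: left subtree has 2 nodes {30, 36}, right has 0 { }.
        Root 30: left subtree has 0 nodes { }, right has 1 {36}.
      Root 34: left subtree has 3 nodes {5, 6, 15}, right has 0 { }.
        Root 5: left subtree has 0 nodes { }, right has 2 {6, 15}.
          Root 15: left subtree has 1 node {6}, right has 0 { }.

20 25 29 18 30 36 34 5 15 6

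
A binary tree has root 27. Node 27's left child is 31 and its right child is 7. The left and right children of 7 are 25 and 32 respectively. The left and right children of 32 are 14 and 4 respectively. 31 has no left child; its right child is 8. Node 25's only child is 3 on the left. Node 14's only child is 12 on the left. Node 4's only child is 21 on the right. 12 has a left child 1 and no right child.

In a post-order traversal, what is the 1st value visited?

Post-order visits the left subtree, then the right subtree, then the node.
At 27: go left to 31.
  At 31: no left child.
  At 31: go right to 8.
    8 is a leaf — visit 8.
  Visit 31.
At 27: go right to 7.
  At 7: go left to 25.
    At 25: go left to 3.
      3 is a leaf — visit 3.
    At 25: no right child.
    Visit 25.
  At 7: go right to 32.
    At 32: go left to 14.
      At 14: go left to 12.
        At 12: go left to 1.
          1 is a leaf — visit 1.
        At 12: no right child.
        Visit 12.
      At 14: no right child.
      Visit 14.
    At 32: go right to 4.
      At 4: no left child.
      At 4: go right to 21.
        21 is a leaf — visit 21.
      Visit 4.
    Visit 32.
  Visit 7.
Visit 27.
Full post-order sequence: 8, 31, 3, 25, 1, 12, 14, 21, 4, 32, 7, 27.

8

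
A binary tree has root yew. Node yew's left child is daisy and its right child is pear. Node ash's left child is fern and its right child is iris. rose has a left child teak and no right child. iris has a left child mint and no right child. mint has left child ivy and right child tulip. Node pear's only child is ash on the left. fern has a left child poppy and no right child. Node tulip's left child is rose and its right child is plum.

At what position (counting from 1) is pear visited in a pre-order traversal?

Pre-order visits the node, then its left subtree, then its right subtree.
Visit yew.
At yew: go left to daisy.
  daisy is a leaf — visit daisy.
At yew: go right to pear.
  Visit pear.
  At pear: go left to ash.
    Visit ash.
    At ash: go left to fern.
      Visit fern.
      At fern: go left to poppy.
        poppy is a leaf — visit poppy.
      At fern: no right child.
    At ash: go right to iris.
      Visit iris.
      At iris: go left to mint.
        Visit mint.
        At mint: go left to ivy.
          ivy is a leaf — visit ivy.
        At mint: go right to tulip.
          Visit tulip.
          At tulip: go left to rose.
            Visit rose.
            At rose: go left to teak.
              teak is a leaf — visit teak.
            At rose: no right child.
          At tulip: go right to plum.
            plum is a leaf — visit plum.
      At iris: no right child.
  At pear: no right child.
Full pre-order sequence: yew, daisy, pear, ash, fern, poppy, iris, mint, ivy, tulip, rose, teak, plum.

3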